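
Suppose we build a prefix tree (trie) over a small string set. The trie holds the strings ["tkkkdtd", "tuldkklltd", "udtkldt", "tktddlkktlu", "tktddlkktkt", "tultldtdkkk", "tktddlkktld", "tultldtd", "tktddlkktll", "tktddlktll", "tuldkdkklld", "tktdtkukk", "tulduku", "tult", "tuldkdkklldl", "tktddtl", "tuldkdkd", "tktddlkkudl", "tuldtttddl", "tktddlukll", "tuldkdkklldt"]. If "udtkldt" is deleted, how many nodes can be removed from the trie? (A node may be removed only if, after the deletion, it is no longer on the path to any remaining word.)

After clearing the end-marker at "udtkldt", prune upward until reaching a node still needed by another word.
No other word shares any prefix with "udtkldt", so all 7 of its nodes go.
Nodes removed: 7

7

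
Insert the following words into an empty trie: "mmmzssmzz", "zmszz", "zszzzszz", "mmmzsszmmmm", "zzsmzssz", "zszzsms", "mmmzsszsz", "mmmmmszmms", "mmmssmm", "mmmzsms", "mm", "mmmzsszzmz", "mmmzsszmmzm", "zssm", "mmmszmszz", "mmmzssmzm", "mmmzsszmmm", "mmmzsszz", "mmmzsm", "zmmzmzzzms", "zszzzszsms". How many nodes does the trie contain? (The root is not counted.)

75

For each word, the new-node count is its length minus the longest prefix already in the trie:
  "mmmzssmzz" → 9 new (m, m, m, z, s, s, m, z, z)
  "zmszz" → 5 new (z, m, s, z, z)
  "zszzzszz" → prefix "z" already present; 7 new (s, z, z, z, s, z, z)
  "mmmzsszmmmm" → prefix "mmmzss" already present; 5 new (z, m, m, m, m)
  "zzsmzssz" → prefix "z" already present; 7 new (z, s, m, z, s, s, z)
  "zszzsms" → prefix "zszz" already present; 3 new (s, m, s)
  "mmmzsszsz" → prefix "mmmzssz" already present; 2 new (s, z)
  "mmmmmszmms" → prefix "mmm" already present; 7 new (m, m, s, z, m, m, s)
  "mmmssmm" → prefix "mmm" already present; 4 new (s, s, m, m)
  "mmmzsms" → prefix "mmmzs" already present; 2 new (m, s)
  "mm" → prefix "mm" already present; 0 new (none)
  "mmmzsszzmz" → prefix "mmmzssz" already present; 3 new (z, m, z)
  "mmmzsszmmzm" → prefix "mmmzsszmm" already present; 2 new (z, m)
  "zssm" → prefix "zs" already present; 2 new (s, m)
  "mmmszmszz" → prefix "mmms" already present; 5 new (z, m, s, z, z)
  "mmmzssmzm" → prefix "mmmzssmz" already present; 1 new (m)
  "mmmzsszmmm" → prefix "mmmzsszmmm" already present; 0 new (none)
  "mmmzsszz" → prefix "mmmzsszz" already present; 0 new (none)
  "mmmzsm" → prefix "mmmzsm" already present; 0 new (none)
  "zmmzmzzzms" → prefix "zm" already present; 8 new (m, z, m, z, z, z, m, s)
  "zszzzszsms" → prefix "zszzzsz" already present; 3 new (s, m, s)
Total nodes = 9 + 5 + 7 + 5 + 7 + 3 + 2 + 7 + 4 + 2 + 0 + 3 + 2 + 2 + 5 + 1 + 0 + 0 + 0 + 8 + 3 = 75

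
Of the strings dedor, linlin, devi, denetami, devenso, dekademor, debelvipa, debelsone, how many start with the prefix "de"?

7

Walk to "de"; the words in its subtree are exactly those with that prefix.
Words under "de": debelsone, debelvipa, dedor, dekademor, denetami, devenso, devi
Count: 7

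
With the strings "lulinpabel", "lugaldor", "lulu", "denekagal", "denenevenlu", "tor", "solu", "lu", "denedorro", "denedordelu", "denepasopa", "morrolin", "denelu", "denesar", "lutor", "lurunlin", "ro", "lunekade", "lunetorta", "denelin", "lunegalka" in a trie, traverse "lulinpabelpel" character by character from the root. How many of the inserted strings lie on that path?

2

Check each prefix of "lulinpabelpel" against the stored set — each match is an end-marker on the path.
Prefixes of the query that are stored words: "lu", "lulinpabel"
Count: 2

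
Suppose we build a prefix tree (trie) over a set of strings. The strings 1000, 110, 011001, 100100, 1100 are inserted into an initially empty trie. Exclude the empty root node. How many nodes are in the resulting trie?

16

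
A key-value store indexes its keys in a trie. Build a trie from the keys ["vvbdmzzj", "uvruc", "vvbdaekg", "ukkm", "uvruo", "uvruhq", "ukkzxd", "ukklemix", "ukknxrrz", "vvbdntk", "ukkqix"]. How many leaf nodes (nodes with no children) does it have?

Leaves are exactly the stored words that no other stored word extends.
Those words: "ukklemix", "ukkm", "ukknxrrz", "ukkqix", "ukkzxd", "uvruc", "uvruhq", "uvruo", "vvbdaekg", "vvbdmzzj", "vvbdntk"
Leaf count: 11

11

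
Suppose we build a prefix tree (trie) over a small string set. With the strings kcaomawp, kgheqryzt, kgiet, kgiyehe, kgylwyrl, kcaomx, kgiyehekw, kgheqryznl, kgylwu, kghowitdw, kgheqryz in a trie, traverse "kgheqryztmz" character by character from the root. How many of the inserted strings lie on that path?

2

Check each prefix of "kgheqryztmz" against the stored set — each match is an end-marker on the path.
Prefixes of the query that are stored words: "kgheqryz", "kgheqryzt"
Count: 2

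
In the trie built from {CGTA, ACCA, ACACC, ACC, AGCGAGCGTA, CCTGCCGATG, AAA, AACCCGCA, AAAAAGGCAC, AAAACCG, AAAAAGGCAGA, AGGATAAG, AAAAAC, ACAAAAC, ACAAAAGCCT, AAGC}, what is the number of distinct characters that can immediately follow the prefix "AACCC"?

1

The children of the "AACCC" node are the distinct next characters among strings starting with "AACCC".
Distinct next characters after "AACCC": G.
That node has 1 child edge.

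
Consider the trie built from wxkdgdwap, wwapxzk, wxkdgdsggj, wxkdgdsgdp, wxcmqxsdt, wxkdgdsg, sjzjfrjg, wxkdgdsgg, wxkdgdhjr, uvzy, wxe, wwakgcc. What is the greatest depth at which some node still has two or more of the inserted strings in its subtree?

9

The deepest shared node is where two words last agree before diverging.
e.g. "wxkdgdsgg" and "wxkdgdsggj" share the prefix "wxkdgdsgg" of length 9; no pair shares a longer one.
Longest shared-prefix length: 9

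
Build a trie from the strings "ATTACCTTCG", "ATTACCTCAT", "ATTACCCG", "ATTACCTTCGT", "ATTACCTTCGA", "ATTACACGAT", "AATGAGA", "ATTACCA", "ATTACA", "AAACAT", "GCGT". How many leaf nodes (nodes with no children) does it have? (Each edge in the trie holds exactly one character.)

9

Leaves are exactly the stored words that no other stored word extends.
Those words: "AAACAT", "AATGAGA", "ATTACACGAT", "ATTACCA", "ATTACCCG", "ATTACCTCAT", "ATTACCTTCGA", "ATTACCTTCGT", "GCGT"
Leaf count: 9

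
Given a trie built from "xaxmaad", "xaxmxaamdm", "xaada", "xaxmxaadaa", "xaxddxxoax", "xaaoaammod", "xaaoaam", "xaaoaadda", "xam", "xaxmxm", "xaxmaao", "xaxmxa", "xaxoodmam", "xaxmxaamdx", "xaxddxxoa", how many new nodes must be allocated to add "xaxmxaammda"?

3

The longest prefix of "xaxmxaammda" already in the trie is "xaxmxaam" (length 8).
So 11 − 8 = 3 new nodes.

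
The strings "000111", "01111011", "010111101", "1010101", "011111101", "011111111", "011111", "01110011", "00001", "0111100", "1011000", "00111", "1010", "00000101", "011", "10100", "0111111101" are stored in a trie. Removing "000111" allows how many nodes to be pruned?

Walk "000111" from the leaf back toward the root, removing each node that no remaining word uses.
The suffix "111" (3 nodes) is used only by "000111"; the node for "000" still has the child "0", so pruning stops there.
Nodes removed: 3

3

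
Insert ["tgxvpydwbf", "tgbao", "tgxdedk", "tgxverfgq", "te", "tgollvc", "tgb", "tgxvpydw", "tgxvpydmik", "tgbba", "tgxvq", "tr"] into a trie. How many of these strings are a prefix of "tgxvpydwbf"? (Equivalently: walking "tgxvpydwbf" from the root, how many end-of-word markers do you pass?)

2

Check each prefix of "tgxvpydwbf" against the stored set — each match is an end-marker on the path.
Prefixes of the query that are stored words: "tgxvpydw", "tgxvpydwbf"
Count: 2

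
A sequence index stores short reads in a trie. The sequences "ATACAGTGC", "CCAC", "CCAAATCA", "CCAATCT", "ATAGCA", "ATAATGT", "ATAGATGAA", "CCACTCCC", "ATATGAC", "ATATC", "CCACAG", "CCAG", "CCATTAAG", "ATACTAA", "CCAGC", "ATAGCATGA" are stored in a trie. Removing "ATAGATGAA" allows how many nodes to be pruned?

5

A node on "ATAGATGAA"'s path can go only if nothing else ends at it or branches off below it.
The suffix "ATGAA" (5 nodes) is used only by "ATAGATGAA"; the node for "ATAG" still has the child "C", so pruning stops there.
Nodes removed: 5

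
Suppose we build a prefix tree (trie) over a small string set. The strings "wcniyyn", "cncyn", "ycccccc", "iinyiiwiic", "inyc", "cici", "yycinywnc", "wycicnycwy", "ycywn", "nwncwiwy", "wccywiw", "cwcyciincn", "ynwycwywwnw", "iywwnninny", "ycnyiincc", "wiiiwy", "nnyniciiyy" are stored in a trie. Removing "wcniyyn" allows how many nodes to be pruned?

5

Walk "wcniyyn" from the leaf back toward the root, removing each node that no remaining word uses.
The suffix "niyyn" (5 nodes) is used only by "wcniyyn"; the node for "wc" still has the child "c", so pruning stops there.
Nodes removed: 5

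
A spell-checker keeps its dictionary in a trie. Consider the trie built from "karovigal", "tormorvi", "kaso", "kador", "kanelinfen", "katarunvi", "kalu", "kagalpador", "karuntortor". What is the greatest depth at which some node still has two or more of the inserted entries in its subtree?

3

The deepest shared node is where two words last agree before diverging.
e.g. "karovigal" and "karuntortor" share the prefix "kar" of length 3; no pair shares a longer one.
Longest shared-prefix length: 3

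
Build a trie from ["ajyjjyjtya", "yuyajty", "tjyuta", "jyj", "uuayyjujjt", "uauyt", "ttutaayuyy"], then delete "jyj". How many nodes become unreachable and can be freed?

Walk "jyj" from the leaf back toward the root, removing each node that no remaining word uses.
No other word shares any prefix with "jyj", so all 3 of its nodes go.
Nodes removed: 3

3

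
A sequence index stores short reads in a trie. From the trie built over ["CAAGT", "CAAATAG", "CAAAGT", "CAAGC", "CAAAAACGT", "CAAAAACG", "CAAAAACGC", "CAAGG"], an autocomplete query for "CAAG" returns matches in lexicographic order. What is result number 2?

DFS of the "CAAG" subtree visits, in order: "CAAGC", "CAAGG", "CAAGT"
The 2nd is CAAGG.

CAAGG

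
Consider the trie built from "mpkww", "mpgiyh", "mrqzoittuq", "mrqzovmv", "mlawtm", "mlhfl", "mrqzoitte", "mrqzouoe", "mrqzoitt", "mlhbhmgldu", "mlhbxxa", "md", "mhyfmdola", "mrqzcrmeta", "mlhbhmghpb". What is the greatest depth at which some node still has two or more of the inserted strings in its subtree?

Equivalently: take the maximum, over all pairs, of their longest common prefix length.
e.g. "mrqzoitt" and "mrqzoitte" share the prefix "mrqzoitt" of length 8; no pair shares a longer one.
Longest shared-prefix length: 8

8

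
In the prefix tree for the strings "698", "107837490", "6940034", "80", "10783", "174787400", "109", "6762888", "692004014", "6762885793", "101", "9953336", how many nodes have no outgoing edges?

11

Leaves are exactly the stored words that no other stored word extends.
Those words: "101", "107837490", "109", "174787400", "6762885793", "6762888", "692004014", "6940034", "698", "80", "9953336"
Leaf count: 11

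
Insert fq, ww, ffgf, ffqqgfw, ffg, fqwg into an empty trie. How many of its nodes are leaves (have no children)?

Leaves are exactly the stored words that no other stored word extends.
Those words: "ffgf", "ffqqgfw", "fqwg", "ww"
Leaf count: 4

4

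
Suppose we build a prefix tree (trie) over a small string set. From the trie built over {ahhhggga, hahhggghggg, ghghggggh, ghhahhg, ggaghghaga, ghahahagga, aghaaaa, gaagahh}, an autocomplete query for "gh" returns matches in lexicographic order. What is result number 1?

ghahahagga

Words with prefix "gh", in lexicographic order: "ghahahagga", "ghghggggh", "ghhahhg"
The 1st is ghahahagga.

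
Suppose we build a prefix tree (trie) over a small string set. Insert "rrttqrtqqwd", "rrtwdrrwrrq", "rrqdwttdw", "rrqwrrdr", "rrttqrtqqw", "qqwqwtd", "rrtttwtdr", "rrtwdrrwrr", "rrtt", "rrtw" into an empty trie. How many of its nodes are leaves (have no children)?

Leaves are exactly the stored words that no other stored word extends.
Those words: "qqwqwtd", "rrqdwttdw", "rrqwrrdr", "rrttqrtqqwd", "rrtttwtdr", "rrtwdrrwrrq"
Leaf count: 6

6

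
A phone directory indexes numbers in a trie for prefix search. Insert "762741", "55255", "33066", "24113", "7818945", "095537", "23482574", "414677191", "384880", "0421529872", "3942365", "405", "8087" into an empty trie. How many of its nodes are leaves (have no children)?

13

Leaves are exactly the stored words that no other stored word extends.
Those words: "0421529872", "095537", "23482574", "24113", "33066", "384880", "3942365", "405", "414677191", "55255", "762741", "7818945", "8087"
Leaf count: 13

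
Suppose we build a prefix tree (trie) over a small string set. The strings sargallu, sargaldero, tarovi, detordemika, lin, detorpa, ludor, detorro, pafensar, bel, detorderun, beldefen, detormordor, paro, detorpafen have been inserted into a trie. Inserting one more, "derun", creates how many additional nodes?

"de" is already a path in the trie; the remaining "run" must be added.
So 5 − 2 = 3 new nodes.

3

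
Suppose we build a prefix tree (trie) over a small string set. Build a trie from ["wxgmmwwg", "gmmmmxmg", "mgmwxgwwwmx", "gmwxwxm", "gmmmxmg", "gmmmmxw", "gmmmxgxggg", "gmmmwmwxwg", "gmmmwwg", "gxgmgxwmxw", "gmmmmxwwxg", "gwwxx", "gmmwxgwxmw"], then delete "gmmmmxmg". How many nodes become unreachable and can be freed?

After clearing the end-marker at "gmmmmxmg", prune upward until reaching a node still needed by another word.
The suffix "mg" (2 nodes) is used only by "gmmmmxmg"; the node for "gmmmmx" still has the child "w", so pruning stops there.
Nodes removed: 2

2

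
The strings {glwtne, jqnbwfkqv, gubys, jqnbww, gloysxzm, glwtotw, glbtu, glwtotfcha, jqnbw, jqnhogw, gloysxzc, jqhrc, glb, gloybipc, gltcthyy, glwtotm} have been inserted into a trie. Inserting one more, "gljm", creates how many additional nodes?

Walking "gljm" from the root, the first 2 characters ("gl") follow existing edges; "j" is the first miss.
Each of the 2 remaining characters creates one node.

2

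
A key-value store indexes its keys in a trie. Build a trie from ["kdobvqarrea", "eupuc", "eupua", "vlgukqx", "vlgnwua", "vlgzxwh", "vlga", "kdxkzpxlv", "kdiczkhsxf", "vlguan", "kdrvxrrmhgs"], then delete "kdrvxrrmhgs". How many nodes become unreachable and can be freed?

Walk "kdrvxrrmhgs" from the leaf back toward the root, removing each node that no remaining word uses.
The suffix "rvxrrmhgs" (9 nodes) is used only by "kdrvxrrmhgs"; the node for "kd" still has the child "o", so pruning stops there.
Nodes removed: 9

9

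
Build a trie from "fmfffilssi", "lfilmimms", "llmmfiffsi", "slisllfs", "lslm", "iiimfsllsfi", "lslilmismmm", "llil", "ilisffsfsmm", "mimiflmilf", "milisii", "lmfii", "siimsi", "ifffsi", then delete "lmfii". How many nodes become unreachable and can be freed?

A node on "lmfii"'s path can go only if nothing else ends at it or branches off below it.
The suffix "mfii" (4 nodes) is used only by "lmfii"; the node for "l" still has the child "f", so pruning stops there.
Nodes removed: 4

4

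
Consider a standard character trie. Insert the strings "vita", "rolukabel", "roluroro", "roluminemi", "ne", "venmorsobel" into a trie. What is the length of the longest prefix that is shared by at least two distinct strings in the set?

4

Look for the deepest trie node that still has at least two words in its subtree.
"rolukabel" and "roluminemi" agree on "rolu" (4 characters) before diverging; nothing deeper is shared.
Longest shared-prefix length: 4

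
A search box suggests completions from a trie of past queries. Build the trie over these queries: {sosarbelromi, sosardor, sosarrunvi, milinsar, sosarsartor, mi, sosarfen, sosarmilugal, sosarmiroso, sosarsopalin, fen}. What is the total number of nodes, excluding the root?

57

Trace insertions, counting only characters that open a new branch:
  "sosarbelromi" → 12 new (s, o, s, a, r, b, e, l, r, o, m, i)
  "sosardor" → prefix "sosar" already present; 3 new (d, o, r)
  "sosarrunvi" → prefix "sosar" already present; 5 new (r, u, n, v, i)
  "milinsar" → 8 new (m, i, l, i, n, s, a, r)
  "sosarsartor" → prefix "sosar" already present; 6 new (s, a, r, t, o, r)
  "mi" → prefix "mi" already present; 0 new (none)
  "sosarfen" → prefix "sosar" already present; 3 new (f, e, n)
  "sosarmilugal" → prefix "sosar" already present; 7 new (m, i, l, u, g, a, l)
  "sosarmiroso" → prefix "sosarmi" already present; 4 new (r, o, s, o)
  "sosarsopalin" → prefix "sosars" already present; 6 new (o, p, a, l, i, n)
  "fen" → 3 new (f, e, n)
Total nodes = 12 + 3 + 5 + 8 + 6 + 0 + 3 + 7 + 4 + 6 + 3 = 57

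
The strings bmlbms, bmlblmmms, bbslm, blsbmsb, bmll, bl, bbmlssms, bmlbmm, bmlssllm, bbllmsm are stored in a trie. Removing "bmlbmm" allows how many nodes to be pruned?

A node on "bmlbmm"'s path can go only if nothing else ends at it or branches off below it.
The suffix "m" (1 node) is used only by "bmlbmm"; the node for "bmlbm" still has the child "s", so pruning stops there.
Nodes removed: 1

1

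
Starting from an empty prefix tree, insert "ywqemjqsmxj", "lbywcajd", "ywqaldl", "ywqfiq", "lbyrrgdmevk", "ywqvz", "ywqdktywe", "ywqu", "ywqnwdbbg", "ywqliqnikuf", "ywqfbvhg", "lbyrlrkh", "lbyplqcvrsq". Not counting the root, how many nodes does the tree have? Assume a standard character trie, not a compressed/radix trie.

Trace insertions, counting only characters that open a new branch:
  "ywqemjqsmxj" → 11 new (y, w, q, e, m, j, q, s, m, x, j)
  "lbywcajd" → 8 new (l, b, y, w, c, a, j, d)
  "ywqaldl" → prefix "ywq" already present; 4 new (a, l, d, l)
  "ywqfiq" → prefix "ywq" already present; 3 new (f, i, q)
  "lbyrrgdmevk" → prefix "lby" already present; 8 new (r, r, g, d, m, e, v, k)
  "ywqvz" → prefix "ywq" already present; 2 new (v, z)
  "ywqdktywe" → prefix "ywq" already present; 6 new (d, k, t, y, w, e)
  "ywqu" → prefix "ywq" already present; 1 new (u)
  "ywqnwdbbg" → prefix "ywq" already present; 6 new (n, w, d, b, b, g)
  "ywqliqnikuf" → prefix "ywq" already present; 8 new (l, i, q, n, i, k, u, f)
  "ywqfbvhg" → prefix "ywqf" already present; 4 new (b, v, h, g)
  "lbyrlrkh" → prefix "lbyr" already present; 4 new (l, r, k, h)
  "lbyplqcvrsq" → prefix "lby" already present; 8 new (p, l, q, c, v, r, s, q)
Total nodes = 11 + 8 + 4 + 3 + 8 + 2 + 6 + 1 + 6 + 8 + 4 + 4 + 8 = 73

73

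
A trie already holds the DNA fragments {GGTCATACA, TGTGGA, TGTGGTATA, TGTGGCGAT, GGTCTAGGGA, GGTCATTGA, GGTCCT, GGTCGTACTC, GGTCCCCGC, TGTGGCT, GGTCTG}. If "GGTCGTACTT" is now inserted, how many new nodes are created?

1

The longest prefix of "GGTCGTACTT" already in the trie is "GGTCGTACT" (length 9).
Each of the 1 remaining characters creates one node.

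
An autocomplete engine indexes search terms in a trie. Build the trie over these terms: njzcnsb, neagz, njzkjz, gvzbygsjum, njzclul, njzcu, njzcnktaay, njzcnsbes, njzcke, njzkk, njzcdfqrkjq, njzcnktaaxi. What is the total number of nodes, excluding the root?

47

Trace insertions, counting only characters that open a new branch:
  "njzcnsb" → 7 new (n, j, z, c, n, s, b)
  "neagz" → prefix "n" already present; 4 new (e, a, g, z)
  "njzkjz" → prefix "njz" already present; 3 new (k, j, z)
  "gvzbygsjum" → 10 new (g, v, z, b, y, g, s, j, u, m)
  "njzclul" → prefix "njzc" already present; 3 new (l, u, l)
  "njzcu" → prefix "njzc" already present; 1 new (u)
  "njzcnktaay" → prefix "njzcn" already present; 5 new (k, t, a, a, y)
  "njzcnsbes" → prefix "njzcnsb" already present; 2 new (e, s)
  "njzcke" → prefix "njzc" already present; 2 new (k, e)
  "njzkk" → prefix "njzk" already present; 1 new (k)
  "njzcdfqrkjq" → prefix "njzc" already present; 7 new (d, f, q, r, k, j, q)
  "njzcnktaaxi" → prefix "njzcnktaa" already present; 2 new (x, i)
Total nodes = 7 + 4 + 3 + 10 + 3 + 1 + 5 + 2 + 2 + 1 + 7 + 2 = 47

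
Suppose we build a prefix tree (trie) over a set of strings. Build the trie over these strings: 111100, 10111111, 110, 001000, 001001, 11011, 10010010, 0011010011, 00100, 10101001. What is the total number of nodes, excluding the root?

41

Insert word by word; a character creates a node only if that edge doesn't already exist:
  "111100" → 6 new (1, 1, 1, 1, 0, 0)
  "10111111" → prefix "1" already present; 7 new (0, 1, 1, 1, 1, 1, 1)
  "110" → prefix "11" already present; 1 new (0)
  "001000" → 6 new (0, 0, 1, 0, 0, 0)
  "001001" → prefix "00100" already present; 1 new (1)
  "11011" → prefix "110" already present; 2 new (1, 1)
  "10010010" → prefix "10" already present; 6 new (0, 1, 0, 0, 1, 0)
  "0011010011" → prefix "001" already present; 7 new (1, 0, 1, 0, 0, 1, 1)
  "00100" → prefix "00100" already present; 0 new (none)
  "10101001" → prefix "101" already present; 5 new (0, 1, 0, 0, 1)
Total nodes = 6 + 7 + 1 + 6 + 1 + 2 + 6 + 7 + 0 + 5 = 41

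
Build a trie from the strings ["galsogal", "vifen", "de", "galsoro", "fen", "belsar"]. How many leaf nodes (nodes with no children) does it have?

6

A leaf is a node with no children — equivalently, the end of a word that is not a proper prefix of any other stored word.
Those words: "belsar", "de", "fen", "galsogal", "galsoro", "vifen"
Leaf count: 6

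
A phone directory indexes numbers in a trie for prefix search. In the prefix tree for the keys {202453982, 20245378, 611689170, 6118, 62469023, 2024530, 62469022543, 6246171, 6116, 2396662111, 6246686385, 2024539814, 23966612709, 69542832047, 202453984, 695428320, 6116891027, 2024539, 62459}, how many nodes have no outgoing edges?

16

Leaves are exactly the stored words that no other stored word extends.
Those words: "2024530", "20245378", "2024539814", "202453982", "202453984", "23966612709", "2396662111", "6116891027", "611689170", "6118", "62459", "6246171", "6246686385", "62469022543", "62469023", "69542832047"
Leaf count: 16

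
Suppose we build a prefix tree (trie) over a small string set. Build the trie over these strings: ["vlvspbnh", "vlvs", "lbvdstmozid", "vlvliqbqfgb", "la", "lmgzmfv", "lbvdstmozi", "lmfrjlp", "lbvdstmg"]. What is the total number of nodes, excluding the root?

Trie structure (* marks end of a word):
(root)
├─ l
│  ├─ a *
│  ├─ b
│  │  └─ v
│  │     └─ d
│  │        └─ s
│  │           └─ t
│  │              └─ m
│  │                 ├─ g *
│  │                 └─ o
│  │                    └─ z
│  │                       └─ i *
│  │                          └─ d *
│  └─ m
│     ├─ f
│     │  └─ r
│     │     └─ j
│     │        └─ l
│     │           └─ p *
│     └─ g
│        └─ z
│           └─ m
│              └─ f
│                 └─ v *
└─ v
   └─ l
      └─ v
         ├─ l
         │  └─ i
         │     └─ q
         │        └─ b
         │           └─ q
         │              └─ f
         │                 └─ g
         │                    └─ b *
         └─ s *
            └─ p
               └─ b
                  └─ n
                     └─ h *
Counting every labelled node above: 40.

40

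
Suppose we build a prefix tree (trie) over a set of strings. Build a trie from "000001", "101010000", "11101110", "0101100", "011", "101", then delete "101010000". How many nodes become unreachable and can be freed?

6

A node on "101010000"'s path can go only if nothing else ends at it or branches off below it.
The suffix "010000" (6 nodes) is used only by "101010000"; "101" is itself a stored word, so pruning stops there.
Nodes removed: 6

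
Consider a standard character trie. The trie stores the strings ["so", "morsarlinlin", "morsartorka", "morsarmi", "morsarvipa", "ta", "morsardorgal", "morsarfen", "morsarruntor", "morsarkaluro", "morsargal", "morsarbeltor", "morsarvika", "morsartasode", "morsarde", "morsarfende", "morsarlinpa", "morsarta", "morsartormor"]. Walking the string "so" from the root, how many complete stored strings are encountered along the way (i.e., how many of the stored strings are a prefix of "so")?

Walk "so" from the root; an end-of-word marker is hit whenever a stored word is a prefix of "so".
Prefixes of the query that are stored words: "so"
Count: 1

1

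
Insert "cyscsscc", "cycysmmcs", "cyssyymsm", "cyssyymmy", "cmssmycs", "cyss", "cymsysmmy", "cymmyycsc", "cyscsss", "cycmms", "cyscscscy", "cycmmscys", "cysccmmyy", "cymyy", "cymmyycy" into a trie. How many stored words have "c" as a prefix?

15

Walk to "c"; the words in its subtree are exactly those with that prefix.
Matches: "cmssmycs", "cycmms", "cycmmscys", "cycysmmcs", "cymmyycsc", "cymmyycy", "cymsysmmy", "cymyy", "cysccmmyy", "cyscscscy", "cyscsscc", "cyscsss", "cyss", "cyssyymmy", "cyssyymsm"
Count: 15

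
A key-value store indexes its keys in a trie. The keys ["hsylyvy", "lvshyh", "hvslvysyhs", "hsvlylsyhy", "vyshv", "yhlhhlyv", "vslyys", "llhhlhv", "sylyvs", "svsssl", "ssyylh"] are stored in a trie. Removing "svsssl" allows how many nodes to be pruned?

5

Walk "svsssl" from the leaf back toward the root, removing each node that no remaining word uses.
The suffix "vsssl" (5 nodes) is used only by "svsssl"; the node for "s" still has the child "y", so pruning stops there.
Nodes removed: 5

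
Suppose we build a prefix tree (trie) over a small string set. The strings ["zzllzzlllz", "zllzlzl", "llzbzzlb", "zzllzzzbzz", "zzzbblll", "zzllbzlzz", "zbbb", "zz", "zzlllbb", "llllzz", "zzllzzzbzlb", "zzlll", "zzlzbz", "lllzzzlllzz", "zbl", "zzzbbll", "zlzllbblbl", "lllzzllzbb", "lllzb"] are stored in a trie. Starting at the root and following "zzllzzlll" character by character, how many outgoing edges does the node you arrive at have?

Walk "zzllzzlll" from the root, arriving at one node.
Distinct next characters after "zzllzzlll": z.
That node has 1 child edge.

1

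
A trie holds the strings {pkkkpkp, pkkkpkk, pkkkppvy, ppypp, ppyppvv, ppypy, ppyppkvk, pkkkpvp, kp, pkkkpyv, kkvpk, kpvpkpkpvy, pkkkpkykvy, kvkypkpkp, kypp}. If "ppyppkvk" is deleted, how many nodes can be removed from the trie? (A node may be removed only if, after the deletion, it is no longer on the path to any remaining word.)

Walk "ppyppkvk" from the leaf back toward the root, removing each node that no remaining word uses.
The suffix "kvk" (3 nodes) is used only by "ppyppkvk"; the node for "ppypp" still has the child "v", so pruning stops there.
Nodes removed: 3

3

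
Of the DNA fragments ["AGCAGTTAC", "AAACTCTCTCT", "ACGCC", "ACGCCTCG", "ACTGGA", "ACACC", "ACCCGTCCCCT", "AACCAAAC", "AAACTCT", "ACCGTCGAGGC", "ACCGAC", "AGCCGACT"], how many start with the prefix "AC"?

7

Walk to "AC"; the words in its subtree are exactly those with that prefix.
Words under "AC": ACACC, ACCCGTCCCCT, ACCGAC, ACCGTCGAGGC, ACGCC, ACGCCTCG, ACTGGA
Count: 7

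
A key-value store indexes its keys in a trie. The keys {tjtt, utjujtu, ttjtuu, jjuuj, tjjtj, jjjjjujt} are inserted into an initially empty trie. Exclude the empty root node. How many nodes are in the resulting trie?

30

Trie structure (* marks end of a word):
(root)
├─ j
│  └─ j
│     ├─ j
│     │  └─ j
│     │     └─ j
│     │        └─ u
│     │           └─ j
│     │              └─ t *
│     └─ u
│        └─ u
│           └─ j *
├─ t
│  ├─ j
│  │  ├─ j
│  │  │  └─ t
│  │  │     └─ j *
│  │  └─ t
│  │     └─ t *
│  └─ t
│     └─ j
│        └─ t
│           └─ u
│              └─ u *
└─ u
   └─ t
      └─ j
         └─ u
            └─ j
               └─ t
                  └─ u *
Counting every labelled node above: 30.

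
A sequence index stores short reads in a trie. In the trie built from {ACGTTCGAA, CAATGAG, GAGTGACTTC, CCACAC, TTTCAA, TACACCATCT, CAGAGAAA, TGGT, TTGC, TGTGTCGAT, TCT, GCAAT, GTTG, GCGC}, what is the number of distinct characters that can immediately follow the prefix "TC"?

The children of the "TC" node are the distinct next characters among strings starting with "TC".
Distinct next characters after "TC": T.
That node has 1 child edge.

1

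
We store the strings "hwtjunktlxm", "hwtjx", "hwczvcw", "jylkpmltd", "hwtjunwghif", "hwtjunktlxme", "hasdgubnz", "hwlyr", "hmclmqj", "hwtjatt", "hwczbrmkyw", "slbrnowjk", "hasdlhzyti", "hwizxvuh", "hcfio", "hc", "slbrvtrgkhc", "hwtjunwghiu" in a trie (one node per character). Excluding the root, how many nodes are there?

For each word, the new-node count is its length minus the longest prefix already in the trie:
  "hwtjunktlxm" → 11 new (h, w, t, j, u, n, k, t, l, x, m)
  "hwtjx" → prefix "hwtj" already present; 1 new (x)
  "hwczvcw" → prefix "hw" already present; 5 new (c, z, v, c, w)
  "jylkpmltd" → 9 new (j, y, l, k, p, m, l, t, d)
  "hwtjunwghif" → prefix "hwtjun" already present; 5 new (w, g, h, i, f)
  "hwtjunktlxme" → prefix "hwtjunktlxm" already present; 1 new (e)
  "hasdgubnz" → prefix "h" already present; 8 new (a, s, d, g, u, b, n, z)
  "hwlyr" → prefix "hw" already present; 3 new (l, y, r)
  "hmclmqj" → prefix "h" already present; 6 new (m, c, l, m, q, j)
  "hwtjatt" → prefix "hwtj" already present; 3 new (a, t, t)
  "hwczbrmkyw" → prefix "hwcz" already present; 6 new (b, r, m, k, y, w)
  "slbrnowjk" → 9 new (s, l, b, r, n, o, w, j, k)
  "hasdlhzyti" → prefix "hasd" already present; 6 new (l, h, z, y, t, i)
  "hwizxvuh" → prefix "hw" already present; 6 new (i, z, x, v, u, h)
  "hcfio" → prefix "h" already present; 4 new (c, f, i, o)
  "hc" → prefix "hc" already present; 0 new (none)
  "slbrvtrgkhc" → prefix "slbr" already present; 7 new (v, t, r, g, k, h, c)
  "hwtjunwghiu" → prefix "hwtjunwghi" already present; 1 new (u)
Total nodes = 11 + 1 + 5 + 9 + 5 + 1 + 8 + 3 + 6 + 3 + 6 + 9 + 6 + 6 + 4 + 0 + 7 + 1 = 91

91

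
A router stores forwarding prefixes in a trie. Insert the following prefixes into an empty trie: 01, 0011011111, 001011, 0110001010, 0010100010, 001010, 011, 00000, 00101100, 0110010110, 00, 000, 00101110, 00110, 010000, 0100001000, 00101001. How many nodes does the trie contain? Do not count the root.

48

For each word, the new-node count is its length minus the longest prefix already in the trie:
  "01" → 2 new (0, 1)
  "0011011111" → prefix "0" already present; 9 new (0, 1, 1, 0, 1, 1, 1, 1, 1)
  "001011" → prefix "001" already present; 3 new (0, 1, 1)
  "0110001010" → prefix "01" already present; 8 new (1, 0, 0, 0, 1, 0, 1, 0)
  "0010100010" → prefix "00101" already present; 5 new (0, 0, 0, 1, 0)
  "001010" → prefix "001010" already present; 0 new (none)
  "011" → prefix "011" already present; 0 new (none)
  "00000" → prefix "00" already present; 3 new (0, 0, 0)
  "00101100" → prefix "001011" already present; 2 new (0, 0)
  "0110010110" → prefix "01100" already present; 5 new (1, 0, 1, 1, 0)
  "00" → prefix "00" already present; 0 new (none)
  "000" → prefix "000" already present; 0 new (none)
  "00101110" → prefix "001011" already present; 2 new (1, 0)
  "00110" → prefix "00110" already present; 0 new (none)
  "010000" → prefix "01" already present; 4 new (0, 0, 0, 0)
  "0100001000" → prefix "010000" already present; 4 new (1, 0, 0, 0)
  "00101001" → prefix "0010100" already present; 1 new (1)
Total nodes = 2 + 9 + 3 + 8 + 5 + 0 + 0 + 3 + 2 + 5 + 0 + 0 + 2 + 0 + 4 + 4 + 1 = 48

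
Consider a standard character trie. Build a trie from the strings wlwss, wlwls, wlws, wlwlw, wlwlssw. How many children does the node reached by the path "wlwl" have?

Follow the path "wlwl" to its node, then look at its outgoing edges.
Distinct next characters after "wlwl": s, w.
That node has 2 child edges.

2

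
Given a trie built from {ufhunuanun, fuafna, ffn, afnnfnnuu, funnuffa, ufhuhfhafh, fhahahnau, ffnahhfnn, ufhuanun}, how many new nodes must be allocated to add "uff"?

Walking "uff" from the root, the first 2 characters ("uf") follow existing edges; "f" is the first miss.
New nodes needed: |"uff"| − 2 = 3 − 2 = 1.

1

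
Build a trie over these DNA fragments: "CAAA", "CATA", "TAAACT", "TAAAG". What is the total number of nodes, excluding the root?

Trace insertions, counting only characters that open a new branch:
  "CAAA" → 4 new (C, A, A, A)
  "CATA" → prefix "CA" already present; 2 new (T, A)
  "TAAACT" → 6 new (T, A, A, A, C, T)
  "TAAAG" → prefix "TAAA" already present; 1 new (G)
Total nodes = 4 + 2 + 6 + 1 = 13

13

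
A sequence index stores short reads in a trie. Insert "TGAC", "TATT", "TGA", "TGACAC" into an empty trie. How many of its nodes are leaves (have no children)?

A leaf is a node with no children — equivalently, the end of a word that is not a proper prefix of any other stored word.
Those words: "TATT", "TGACAC"
Leaf count: 2

2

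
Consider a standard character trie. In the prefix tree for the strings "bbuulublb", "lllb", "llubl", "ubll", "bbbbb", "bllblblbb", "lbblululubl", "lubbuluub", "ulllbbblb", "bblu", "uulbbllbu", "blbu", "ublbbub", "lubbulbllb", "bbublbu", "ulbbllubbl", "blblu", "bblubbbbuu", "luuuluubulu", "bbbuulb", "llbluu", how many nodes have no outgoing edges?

20

A leaf is a node with no children — equivalently, the end of a word that is not a proper prefix of any other stored word.
Those words: "bbbbb", "bbbuulb", "bblubbbbuu", "bbublbu", "bbuulublb", "blblu", "blbu", "bllblblbb", "lbblululubl", "llbluu", "lllb", "llubl", "lubbulbllb", "lubbuluub", "luuuluubulu", "ublbbub", "ubll", "ulbbllubbl", "ulllbbblb", "uulbbllbu"
Leaf count: 20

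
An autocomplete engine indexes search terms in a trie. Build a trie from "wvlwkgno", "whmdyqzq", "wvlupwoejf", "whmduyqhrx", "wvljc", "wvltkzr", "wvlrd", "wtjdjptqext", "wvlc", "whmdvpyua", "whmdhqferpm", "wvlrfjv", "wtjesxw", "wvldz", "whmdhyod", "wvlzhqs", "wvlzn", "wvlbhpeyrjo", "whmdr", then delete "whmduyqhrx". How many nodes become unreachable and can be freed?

After clearing the end-marker at "whmduyqhrx", prune upward until reaching a node still needed by another word.
The suffix "uyqhrx" (6 nodes) is used only by "whmduyqhrx"; the node for "whmd" still has the child "y", so pruning stops there.
Nodes removed: 6

6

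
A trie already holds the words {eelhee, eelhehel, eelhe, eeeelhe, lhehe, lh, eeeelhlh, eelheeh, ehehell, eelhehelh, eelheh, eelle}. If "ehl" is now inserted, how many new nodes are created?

1

Walking "ehl" from the root, the first 2 characters ("eh") follow existing edges; "l" is the first miss.
Each of the 1 remaining characters creates one node.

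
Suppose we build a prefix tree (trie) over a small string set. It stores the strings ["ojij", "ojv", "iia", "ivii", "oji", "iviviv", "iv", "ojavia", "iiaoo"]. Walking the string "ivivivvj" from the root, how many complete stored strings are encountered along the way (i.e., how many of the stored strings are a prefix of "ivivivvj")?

2

Traverse "ivivivvj" character by character; count nodes along the way that are marked as word ends.
Prefixes of the query that are stored words: "iv", "iviviv"
Count: 2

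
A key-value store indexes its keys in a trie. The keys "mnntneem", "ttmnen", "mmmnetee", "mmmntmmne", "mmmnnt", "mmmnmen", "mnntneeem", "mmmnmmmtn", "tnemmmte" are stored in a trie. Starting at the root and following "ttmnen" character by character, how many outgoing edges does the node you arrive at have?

0

The children of the "ttmnen" node are the distinct next characters among strings starting with "ttmnen".
No stored string extends past "ttmnen".
That node has 0 child edges.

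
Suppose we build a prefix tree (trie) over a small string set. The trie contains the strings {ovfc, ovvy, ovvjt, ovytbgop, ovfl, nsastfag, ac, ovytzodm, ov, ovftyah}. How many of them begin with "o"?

Traverse to the node for "o", then collect every word in that subtree.
Words under "o": ov, ovfc, ovfl, ovftyah, ovvjt, ovvy, ovytbgop, ovytzodm
Count: 8

8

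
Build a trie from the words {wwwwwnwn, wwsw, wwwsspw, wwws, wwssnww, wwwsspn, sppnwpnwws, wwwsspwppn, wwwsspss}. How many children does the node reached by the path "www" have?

2

The children of the "www" node are the distinct next characters among strings starting with "www".
Distinct next characters after "www": s, w.
That node has 2 child edges.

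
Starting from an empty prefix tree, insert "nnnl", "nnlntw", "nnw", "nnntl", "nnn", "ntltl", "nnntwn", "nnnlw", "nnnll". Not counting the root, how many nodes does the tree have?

Trie structure (* marks end of a word):
(root)
└─ n
   ├─ n
   │  ├─ l
   │  │  └─ n
   │  │     └─ t
   │  │        └─ w *
   │  ├─ n *
   │  │  ├─ l *
   │  │  │  ├─ l *
   │  │  │  └─ w *
   │  │  └─ t
   │  │     ├─ l *
   │  │     └─ w
   │  │        └─ n *
   │  └─ w *
   └─ t
      └─ l
         └─ t
            └─ l *
Counting every labelled node above: 19.

19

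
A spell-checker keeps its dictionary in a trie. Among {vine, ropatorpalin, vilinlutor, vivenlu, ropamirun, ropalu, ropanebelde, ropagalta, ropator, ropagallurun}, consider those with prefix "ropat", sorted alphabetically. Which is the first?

DFS of the "ropat" subtree visits, in order: "ropator", "ropatorpalin"
Position 1: ropator

ropator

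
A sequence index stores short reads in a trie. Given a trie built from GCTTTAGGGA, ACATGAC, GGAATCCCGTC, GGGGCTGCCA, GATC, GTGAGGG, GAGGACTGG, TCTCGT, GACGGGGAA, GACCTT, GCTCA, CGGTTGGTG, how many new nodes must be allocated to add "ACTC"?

The longest prefix of "ACTC" already in the trie is "AC" (length 2).
So 4 − 2 = 2 new nodes.

2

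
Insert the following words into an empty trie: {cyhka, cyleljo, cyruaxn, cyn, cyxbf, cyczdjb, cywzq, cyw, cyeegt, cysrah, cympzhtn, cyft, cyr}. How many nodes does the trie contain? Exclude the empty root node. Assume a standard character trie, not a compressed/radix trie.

43

Insert word by word; a character creates a node only if that edge doesn't already exist:
  "cyhka" → 5 new (c, y, h, k, a)
  "cyleljo" → prefix "cy" already present; 5 new (l, e, l, j, o)
  "cyruaxn" → prefix "cy" already present; 5 new (r, u, a, x, n)
  "cyn" → prefix "cy" already present; 1 new (n)
  "cyxbf" → prefix "cy" already present; 3 new (x, b, f)
  "cyczdjb" → prefix "cy" already present; 5 new (c, z, d, j, b)
  "cywzq" → prefix "cy" already present; 3 new (w, z, q)
  "cyw" → prefix "cyw" already present; 0 new (none)
  "cyeegt" → prefix "cy" already present; 4 new (e, e, g, t)
  "cysrah" → prefix "cy" already present; 4 new (s, r, a, h)
  "cympzhtn" → prefix "cy" already present; 6 new (m, p, z, h, t, n)
  "cyft" → prefix "cy" already present; 2 new (f, t)
  "cyr" → prefix "cyr" already present; 0 new (none)
Total nodes = 5 + 5 + 5 + 1 + 3 + 5 + 3 + 0 + 4 + 4 + 6 + 2 + 0 = 43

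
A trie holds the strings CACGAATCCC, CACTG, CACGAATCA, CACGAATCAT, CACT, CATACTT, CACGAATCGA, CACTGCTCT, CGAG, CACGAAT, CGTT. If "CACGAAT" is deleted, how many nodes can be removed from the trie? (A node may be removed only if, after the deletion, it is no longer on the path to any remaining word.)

After clearing the end-marker at "CACGAAT", prune upward until reaching a node still needed by another word.
Every node on "CACGAAT" is still needed (e.g. by "CACGAATCCC"), so nothing is freed.
Nodes removed: 0

0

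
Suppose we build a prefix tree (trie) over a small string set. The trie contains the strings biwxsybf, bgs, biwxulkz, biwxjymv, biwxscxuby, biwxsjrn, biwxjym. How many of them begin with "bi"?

6

Traverse to the node for "bi", then collect every word in that subtree.
Matches: "biwxjym", "biwxjymv", "biwxscxuby", "biwxsjrn", "biwxsybf", "biwxulkz"
Count: 6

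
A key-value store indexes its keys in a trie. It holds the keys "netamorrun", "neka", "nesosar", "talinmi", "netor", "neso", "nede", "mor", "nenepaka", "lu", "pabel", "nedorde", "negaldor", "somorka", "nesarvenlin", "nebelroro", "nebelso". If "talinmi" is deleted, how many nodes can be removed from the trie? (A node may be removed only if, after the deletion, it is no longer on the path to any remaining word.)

Walk "talinmi" from the leaf back toward the root, removing each node that no remaining word uses.
No other word shares any prefix with "talinmi", so all 7 of its nodes go.
Nodes removed: 7

7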